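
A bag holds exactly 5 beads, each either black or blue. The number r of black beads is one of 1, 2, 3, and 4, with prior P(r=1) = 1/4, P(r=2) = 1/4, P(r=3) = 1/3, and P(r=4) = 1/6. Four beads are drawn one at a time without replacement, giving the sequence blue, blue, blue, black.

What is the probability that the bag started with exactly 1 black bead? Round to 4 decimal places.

0.6667

For each hypothesis, P(data | H) works out to: P(data | r = 1) = (4/5)(3/4)(2/3)(1/2) = 1/5; P(data | r = 2) = (3/5)(2/4)(1/3)(2/2) = 1/10; P(data | r = 3) = (2/5)(1/4)(0/3) = 0; P(data | r = 4) = (1/5)(0/4) = 0.
Weighting by the prior gives 1/4 · 1/5 = 1/20, 1/4 · 1/10 = 1/40, 1/3 · 0 = 0, 1/6 · 0 = 0; with total 3/40.
Therefore the posterior P(r = 1 | data) = (1/20) / (3/40) = 2/3.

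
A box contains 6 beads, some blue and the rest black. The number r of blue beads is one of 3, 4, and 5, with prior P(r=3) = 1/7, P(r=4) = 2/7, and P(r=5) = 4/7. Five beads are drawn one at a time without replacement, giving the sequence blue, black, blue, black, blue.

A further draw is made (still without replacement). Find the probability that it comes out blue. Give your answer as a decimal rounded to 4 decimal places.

Under each hypothesis, the probability of the observed sequence is: P(data | r = 3) = (3/6)(3/5)(2/4)(2/3)(1/2) = 1/20; P(data | r = 4) = (4/6)(2/5)(3/4)(1/3)(2/2) = 1/15; P(data | r = 5) = (5/6)(1/5)(4/4)(0/3) = 0.
Weighting by the prior gives 1/7 · 1/20 = 1/140, 2/7 · 1/15 = 2/105, 4/7 · 0 = 0; these sum to 11/420.
Dividing through by the total gives posterior P(r = 3 | data) = 3/11, P(r = 4 | data) = 8/11, P(r = 5 | data) = 0.
So P(blue next | data) = Σ P(blue next | H) P(H | data) = (0)(3/11) + (1)(8/11) = 8/11.

0.7273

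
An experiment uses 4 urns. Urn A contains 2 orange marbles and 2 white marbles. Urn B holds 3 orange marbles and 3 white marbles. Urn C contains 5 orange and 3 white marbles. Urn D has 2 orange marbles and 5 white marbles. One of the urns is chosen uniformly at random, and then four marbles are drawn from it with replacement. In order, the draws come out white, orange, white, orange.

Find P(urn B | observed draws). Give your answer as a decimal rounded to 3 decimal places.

0.282

For each hypothesis, P(data | H) works out to: P(data | urn A) = (2/4)(2/4)(2/4)(2/4) = 0.0625; P(data | urn B) = (3/6)(3/6)(3/6)(3/6) = 0.0625; P(data | urn C) = (3/8)(5/8)(3/8)(5/8) = 0.054932; P(data | urn D) = (5/7)(2/7)(5/7)(2/7) = 0.041649.
Multiplying each by its prior: 1/4 · 0.0625 = 0.015625, 1/4 · 0.0625 = 0.015625, 1/4 · 0.054932 = 0.013733, 1/4 · 0.041649 = 0.010412; summing to 0.055395.
Therefore the posterior P(urn B | data) = (0.015625) / (0.055395) = 0.28206.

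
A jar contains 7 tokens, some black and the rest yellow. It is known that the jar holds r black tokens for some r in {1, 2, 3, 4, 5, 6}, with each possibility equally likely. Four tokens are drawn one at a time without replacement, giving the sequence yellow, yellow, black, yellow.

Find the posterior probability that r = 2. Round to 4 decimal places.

0.3571

Compute the likelihood of the observed sequence for each case: P(data | r = 1) = (6/7)(5/6)(1/5)(4/4) = 1/7; P(data | r = 2) = (5/7)(4/6)(2/5)(3/4) = 1/7; P(data | r = 3) = (4/7)(3/6)(3/5)(2/4) = 3/35; P(data | r = 4) = (3/7)(2/6)(4/5)(1/4) = 1/35; P(data | r = 5) = (2/7)(1/6)(5/5)(0/4) = 0; P(data | r = 6) = (1/7)(0/6) = 0.
The prior-weighted likelihoods are 1/6 · 1/7 = 1/42, 1/6 · 1/7 = 1/42, 1/6 · 3/35 = 1/70, 1/6 · 1/35 = 1/210, 1/6 · 0 = 0, 1/6 · 0 = 0; these sum to 1/15.
So P(r = 2 | data) = (1/42) / (1/15) = 5/14.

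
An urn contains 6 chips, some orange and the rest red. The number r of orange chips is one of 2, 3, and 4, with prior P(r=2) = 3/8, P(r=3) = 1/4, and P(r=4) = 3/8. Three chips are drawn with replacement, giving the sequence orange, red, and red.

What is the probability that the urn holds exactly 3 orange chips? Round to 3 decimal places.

Under each hypothesis, the probability of the observed sequence is: P(data | r = 2) = (2/6)(4/6)(4/6) = 4/27; P(data | r = 3) = (3/6)(3/6)(3/6) = 1/8; P(data | r = 4) = (4/6)(2/6)(2/6) = 2/27.
The prior-weighted likelihoods are 3/8 · 4/27 = 1/18, 1/4 · 1/8 = 1/32, 3/8 · 2/27 = 1/36; with total 11/96.
Therefore the posterior P(r = 3 | data) = (1/32) / (11/96) = 3/11.

0.273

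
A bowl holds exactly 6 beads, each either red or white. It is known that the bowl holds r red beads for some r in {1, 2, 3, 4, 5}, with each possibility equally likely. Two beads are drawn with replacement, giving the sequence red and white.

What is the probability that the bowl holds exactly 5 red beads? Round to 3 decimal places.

Under each hypothesis, the probability of the observed sequence is: P(data | r = 1) = (1/6)(5/6) = 5/36; P(data | r = 2) = (2/6)(4/6) = 2/9; P(data | r = 3) = (3/6)(3/6) = 1/4; P(data | r = 4) = (4/6)(2/6) = 2/9; P(data | r = 5) = (5/6)(1/6) = 5/36.
Weighting by the prior gives 1/5 · 5/36 = 1/36, 1/5 · 2/9 = 2/45, 1/5 · 1/4 = 1/20, 1/5 · 2/9 = 2/45, 1/5 · 5/36 = 1/36; these sum to 7/36.
Hence P(r = 5 | data) = (1/36) / (7/36) = 1/7.

0.143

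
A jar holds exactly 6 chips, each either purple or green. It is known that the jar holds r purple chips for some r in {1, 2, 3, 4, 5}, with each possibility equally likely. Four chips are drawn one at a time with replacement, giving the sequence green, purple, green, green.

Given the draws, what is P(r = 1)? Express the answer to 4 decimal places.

The likelihood of the observed sequence under each hypothesis: P(data | r = 1) = (5/6)(1/6)(5/6)(5/6) = 0.096451; P(data | r = 2) = (4/6)(2/6)(4/6)(4/6) = 0.098765; P(data | r = 3) = (3/6)(3/6)(3/6)(3/6) = 0.0625; P(data | r = 4) = (2/6)(4/6)(2/6)(2/6) = 0.024691; P(data | r = 5) = (1/6)(5/6)(1/6)(1/6) = 0.003858.
Weighting by the prior gives 1/5 · 0.096451 = 0.01929, 1/5 · 0.098765 = 0.019753, 1/5 · 0.0625 = 0.0125, 1/5 · 0.024691 = 0.0049383, 1/5 · 0.003858 = 0.0007716; with total 0.057253.
By Bayes' rule, P(r = 1 | data) = (0.01929) / (0.057253) = 0.33693.

0.3369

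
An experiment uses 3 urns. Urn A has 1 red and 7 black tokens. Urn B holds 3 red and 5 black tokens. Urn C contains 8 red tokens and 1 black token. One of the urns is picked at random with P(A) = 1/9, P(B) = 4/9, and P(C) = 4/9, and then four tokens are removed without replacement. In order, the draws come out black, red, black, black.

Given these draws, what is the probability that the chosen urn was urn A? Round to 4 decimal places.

0.2258

The likelihood of the observed sequence under each hypothesis: P(data | urn A) = (7/8)(1/7)(6/6)(5/5) = 1/8; P(data | urn B) = (5/8)(3/7)(4/6)(3/5) = 3/28; P(data | urn C) = (1/9)(8/8)(0/7) = 0.
Weighting by the prior gives 1/9 · 1/8 = 1/72, 4/9 · 3/28 = 1/21, 4/9 · 0 = 0; summing to 31/504.
So P(urn A | data) = (1/72) / (31/504) = 7/31.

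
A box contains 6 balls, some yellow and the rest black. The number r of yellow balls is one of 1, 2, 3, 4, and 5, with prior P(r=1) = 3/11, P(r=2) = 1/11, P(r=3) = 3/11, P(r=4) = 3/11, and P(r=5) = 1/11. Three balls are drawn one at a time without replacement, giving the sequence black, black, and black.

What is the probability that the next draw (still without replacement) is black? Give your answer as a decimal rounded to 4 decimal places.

0.5766

For each hypothesis, P(data | H) works out to: P(data | r = 1) = (5/6)(4/5)(3/4) = 1/2; P(data | r = 2) = (4/6)(3/5)(2/4) = 1/5; P(data | r = 3) = (3/6)(2/5)(1/4) = 1/20; P(data | r = 4) = (2/6)(1/5)(0/4) = 0; P(data | r = 5) = (1/6)(0/5) = 0.
Weighting by the prior gives 3/11 · 1/2 = 3/22, 1/11 · 1/5 = 1/55, 3/11 · 1/20 = 3/220, 3/11 · 0 = 0, 1/11 · 0 = 0; these sum to 37/220.
Dividing through by the total gives posterior P(r = 1 | data) = 30/37, P(r = 2 | data) = 4/37, P(r = 3 | data) = 3/37, P(r = 4 | data) = 0, P(r = 5 | data) = 0.
Averaging over the posterior, P(black next | data) = (2/3)(30/37) + (1/3)(4/37) + (0)(3/37) = 64/111.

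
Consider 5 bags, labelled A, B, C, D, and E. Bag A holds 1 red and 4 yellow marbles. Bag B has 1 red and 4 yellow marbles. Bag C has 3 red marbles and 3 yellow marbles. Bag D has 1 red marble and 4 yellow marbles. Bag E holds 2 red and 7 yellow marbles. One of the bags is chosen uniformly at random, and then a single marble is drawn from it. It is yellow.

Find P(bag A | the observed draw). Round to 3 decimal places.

0.218

Under each hypothesis, the probability of this draw is: P(data | bag A) = (4/5) = 4/5; P(data | bag B) = (4/5) = 4/5; P(data | bag C) = (3/6) = 1/2; P(data | bag D) = (4/5) = 4/5; P(data | bag E) = (7/9) = 7/9.
Multiplying each by its prior: 1/5 · 4/5 = 4/25, 1/5 · 4/5 = 4/25, 1/5 · 1/2 = 1/10, 1/5 · 4/5 = 4/25, 1/5 · 7/9 = 7/45; with total 331/450.
By Bayes' rule, P(bag A | data) = (4/25) / (331/450) = 72/331.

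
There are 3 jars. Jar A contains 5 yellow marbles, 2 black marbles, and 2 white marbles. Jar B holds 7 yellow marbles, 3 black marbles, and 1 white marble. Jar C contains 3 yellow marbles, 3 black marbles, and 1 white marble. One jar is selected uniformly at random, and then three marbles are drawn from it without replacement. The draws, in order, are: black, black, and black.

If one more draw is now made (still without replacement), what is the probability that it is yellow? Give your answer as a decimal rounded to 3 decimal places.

0.772

Compute the likelihood of the observed sequence for each case: P(data | jar A) = (2/9)(1/8)(0/7) = 0; P(data | jar B) = (3/11)(2/10)(1/9) = 1/165; P(data | jar C) = (3/7)(2/6)(1/5) = 1/35.
Weighting by the prior gives 1/3 · 0 = 0, 1/3 · 1/165 = 1/495, 1/3 · 1/35 = 1/105; with total 8/693.
The posterior is then P(jar A | data) = 0, P(jar B | data) = 7/40, P(jar C | data) = 33/40.
Averaging over the posterior, P(yellow next | data) = (7/8)(7/40) + (3/4)(33/40) = 247/320.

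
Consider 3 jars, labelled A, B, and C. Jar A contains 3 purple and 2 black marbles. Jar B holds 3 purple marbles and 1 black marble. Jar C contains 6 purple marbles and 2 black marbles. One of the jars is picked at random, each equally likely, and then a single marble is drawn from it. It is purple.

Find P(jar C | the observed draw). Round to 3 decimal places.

0.357

For each hypothesis, P(data | H) works out to: P(data | jar A) = (3/5) = 3/5; P(data | jar B) = (3/4) = 3/4; P(data | jar C) = (6/8) = 3/4.
Weighting by the prior gives 1/3 · 3/5 = 1/5, 1/3 · 3/4 = 1/4, 1/3 · 3/4 = 1/4; with total 7/10.
Hence P(jar C | data) = (1/4) / (7/10) = 5/14.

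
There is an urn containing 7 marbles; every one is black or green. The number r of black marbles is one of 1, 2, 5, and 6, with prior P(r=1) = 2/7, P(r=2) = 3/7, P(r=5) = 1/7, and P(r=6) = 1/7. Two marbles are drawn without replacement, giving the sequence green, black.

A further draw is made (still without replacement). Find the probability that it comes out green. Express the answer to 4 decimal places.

0.6552

For each hypothesis, P(data | H) works out to: P(data | r = 1) = (6/7)(1/6) = 1/7; P(data | r = 2) = (5/7)(2/6) = 5/21; P(data | r = 5) = (2/7)(5/6) = 5/21; P(data | r = 6) = (1/7)(6/6) = 1/7.
The prior-weighted likelihoods are 2/7 · 1/7 = 2/49, 3/7 · 5/21 = 5/49, 1/7 · 5/21 = 5/147, 1/7 · 1/7 = 1/49; with total 29/147.
Dividing through by the total gives posterior P(r = 1 | data) = 6/29, P(r = 2 | data) = 15/29, P(r = 5 | data) = 5/29, P(r = 6 | data) = 3/29.
So P(green next | data) = Σ P(green next | H) P(H | data) = (1)(6/29) + (4/5)(15/29) + (1/5)(5/29) + (0)(3/29) = 19/29.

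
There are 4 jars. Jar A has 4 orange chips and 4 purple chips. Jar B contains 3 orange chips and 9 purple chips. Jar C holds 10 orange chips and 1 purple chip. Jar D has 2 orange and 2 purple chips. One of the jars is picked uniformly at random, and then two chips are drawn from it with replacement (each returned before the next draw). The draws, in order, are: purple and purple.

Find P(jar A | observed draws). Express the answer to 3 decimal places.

0.233

The likelihood of the observed sequence under each hypothesis: P(data | jar A) = (4/8)(4/8) = 0.25; P(data | jar B) = (9/12)(9/12) = 0.5625; P(data | jar C) = (1/11)(1/11) = 0.0082645; P(data | jar D) = (2/4)(2/4) = 0.25.
The prior-weighted likelihoods are 1/4 · 0.25 = 0.0625, 1/4 · 0.5625 = 0.14062, 1/4 · 0.0082645 = 0.0020661, 1/4 · 0.25 = 0.0625; with total 0.26769.
So P(jar A | data) = (0.0625) / (0.26769) = 0.23348.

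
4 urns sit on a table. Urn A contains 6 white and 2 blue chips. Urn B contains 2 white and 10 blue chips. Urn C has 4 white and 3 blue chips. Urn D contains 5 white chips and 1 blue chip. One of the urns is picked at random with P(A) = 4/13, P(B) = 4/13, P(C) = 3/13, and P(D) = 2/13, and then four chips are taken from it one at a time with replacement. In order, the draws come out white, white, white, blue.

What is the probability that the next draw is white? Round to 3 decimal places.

Compute the likelihood of the observed sequence for each case: P(data | urn A) = (6/8)(6/8)(6/8)(2/8) = 0.10547; P(data | urn B) = (2/12)(2/12)(2/12)(10/12) = 0.003858; P(data | urn C) = (4/7)(4/7)(4/7)(3/7) = 0.079967; P(data | urn D) = (5/6)(5/6)(5/6)(1/6) = 0.096451.
The prior-weighted likelihoods are 4/13 · 0.10547 = 0.032452, 4/13 · 0.003858 = 0.0011871, 3/13 · 0.079967 = 0.018454, 2/13 · 0.096451 = 0.014839; summing to 0.066931.
Normalising, the posterior is P(urn A | data) = 0.48485, P(urn B | data) = 0.017736, P(urn C | data) = 0.27571, P(urn D | data) = 0.2217.
Averaging over the posterior, P(white next | data) = (3/4)(0.48485) + (1/6)(0.017736) + (4/7)(0.27571) + (5/6)(0.2217) = 0.70889.

0.709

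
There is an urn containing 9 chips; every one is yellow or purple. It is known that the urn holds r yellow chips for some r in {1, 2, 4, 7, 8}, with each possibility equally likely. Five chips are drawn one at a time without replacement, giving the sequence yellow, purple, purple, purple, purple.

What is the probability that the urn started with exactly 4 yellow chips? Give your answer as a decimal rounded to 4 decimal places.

0.1250

Under each hypothesis, the probability of the observed sequence is: P(data | r = 1) = (1/9)(8/8)(7/7)(6/6)(5/5) = 1/9; P(data | r = 2) = (2/9)(7/8)(6/7)(5/6)(4/5) = 1/9; P(data | r = 4) = (4/9)(5/8)(4/7)(3/6)(2/5) = 2/63; P(data | r = 7) = (7/9)(2/8)(1/7)(0/6) = 0; P(data | r = 8) = (8/9)(1/8)(0/7) = 0.
The prior-weighted likelihoods are 1/5 · 1/9 = 1/45, 1/5 · 1/9 = 1/45, 1/5 · 2/63 = 2/315, 1/5 · 0 = 0, 1/5 · 0 = 0; summing to 16/315.
Hence P(r = 4 | data) = (2/315) / (16/315) = 1/8.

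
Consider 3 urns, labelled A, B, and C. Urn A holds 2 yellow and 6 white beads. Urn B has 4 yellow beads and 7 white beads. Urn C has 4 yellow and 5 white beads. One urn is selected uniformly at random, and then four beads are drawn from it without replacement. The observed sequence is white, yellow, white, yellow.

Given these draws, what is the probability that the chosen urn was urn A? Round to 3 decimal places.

Under each hypothesis, the probability of the observed sequence is: P(data | urn A) = (6/8)(2/7)(5/6)(1/5) = 0.035714; P(data | urn B) = (7/11)(4/10)(6/9)(3/8) = 0.063636; P(data | urn C) = (5/9)(4/8)(4/7)(3/6) = 0.079365.
The prior-weighted likelihoods are 1/3 · 0.035714 = 0.011905, 1/3 · 0.063636 = 0.021212, 1/3 · 0.079365 = 0.026455; summing to 0.059572.
Hence P(urn A | data) = (0.011905) / (0.059572) = 0.19984.

0.200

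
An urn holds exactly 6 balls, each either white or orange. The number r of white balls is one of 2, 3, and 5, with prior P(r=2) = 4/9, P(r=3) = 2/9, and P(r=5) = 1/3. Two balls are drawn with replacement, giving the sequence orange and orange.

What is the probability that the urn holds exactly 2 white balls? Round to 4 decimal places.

0.7529

Compute the likelihood of the observed sequence for each case: P(data | r = 2) = (4/6)(4/6) = 4/9; P(data | r = 3) = (3/6)(3/6) = 1/4; P(data | r = 5) = (1/6)(1/6) = 1/36.
Weighting by the prior gives 4/9 · 4/9 = 16/81, 2/9 · 1/4 = 1/18, 1/3 · 1/36 = 1/108; summing to 85/324.
Therefore the posterior P(r = 2 | data) = (16/81) / (85/324) = 64/85.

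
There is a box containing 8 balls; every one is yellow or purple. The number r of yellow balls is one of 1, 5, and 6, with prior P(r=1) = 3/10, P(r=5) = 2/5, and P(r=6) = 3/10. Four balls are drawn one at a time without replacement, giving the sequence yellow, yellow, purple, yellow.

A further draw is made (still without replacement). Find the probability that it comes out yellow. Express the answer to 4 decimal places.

0.6250

The likelihood of the observed sequence under each hypothesis: P(data | r = 1) = (1/8)(0/7) = 0; P(data | r = 5) = (5/8)(4/7)(3/6)(3/5) = 3/28; P(data | r = 6) = (6/8)(5/7)(2/6)(4/5) = 1/7.
Weighting by the prior gives 3/10 · 0 = 0, 2/5 · 3/28 = 3/70, 3/10 · 1/7 = 3/70; with total 3/35.
Dividing through by the total gives posterior P(r = 1 | data) = 0, P(r = 5 | data) = 1/2, P(r = 6 | data) = 1/2.
The predictive probability is P(yellow next | data) = (1/2)(1/2) + (3/4)(1/2) = 5/8.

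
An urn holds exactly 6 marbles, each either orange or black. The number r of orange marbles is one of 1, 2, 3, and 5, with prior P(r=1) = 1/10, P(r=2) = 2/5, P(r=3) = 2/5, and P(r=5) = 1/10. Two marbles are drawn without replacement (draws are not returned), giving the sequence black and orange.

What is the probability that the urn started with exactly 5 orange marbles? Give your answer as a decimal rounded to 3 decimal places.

0.064

Compute the likelihood of the observed sequence for each case: P(data | r = 1) = (5/6)(1/5) = 1/6; P(data | r = 2) = (4/6)(2/5) = 4/15; P(data | r = 3) = (3/6)(3/5) = 3/10; P(data | r = 5) = (1/6)(5/5) = 1/6.
Weighting by the prior gives 1/10 · 1/6 = 1/60, 2/5 · 4/15 = 8/75, 2/5 · 3/10 = 3/25, 1/10 · 1/6 = 1/60; these sum to 13/50.
By Bayes' rule, P(r = 5 | data) = (1/60) / (13/50) = 5/78.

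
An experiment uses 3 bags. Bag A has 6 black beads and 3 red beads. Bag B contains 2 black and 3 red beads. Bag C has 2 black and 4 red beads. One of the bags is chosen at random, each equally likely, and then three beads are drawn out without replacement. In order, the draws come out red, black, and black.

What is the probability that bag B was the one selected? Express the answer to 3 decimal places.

0.290

The likelihood of the observed sequence under each hypothesis: P(data | bag A) = (3/9)(6/8)(5/7) = 5/28; P(data | bag B) = (3/5)(2/4)(1/3) = 1/10; P(data | bag C) = (4/6)(2/5)(1/4) = 1/15.
The prior-weighted likelihoods are 1/3 · 5/28 = 5/84, 1/3 · 1/10 = 1/30, 1/3 · 1/15 = 1/45; with total 29/252.
By Bayes' rule, P(bag B | data) = (1/30) / (29/252) = 42/145.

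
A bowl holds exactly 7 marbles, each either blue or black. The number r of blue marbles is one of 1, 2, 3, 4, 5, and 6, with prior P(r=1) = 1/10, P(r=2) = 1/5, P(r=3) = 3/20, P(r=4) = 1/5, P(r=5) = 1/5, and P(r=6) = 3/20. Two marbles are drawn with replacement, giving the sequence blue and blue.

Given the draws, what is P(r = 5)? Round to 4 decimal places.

0.3155

For each hypothesis, P(data | H) works out to: P(data | r = 1) = (1/7)(1/7) = 1/49; P(data | r = 2) = (2/7)(2/7) = 4/49; P(data | r = 3) = (3/7)(3/7) = 9/49; P(data | r = 4) = (4/7)(4/7) = 16/49; P(data | r = 5) = (5/7)(5/7) = 25/49; P(data | r = 6) = (6/7)(6/7) = 36/49.
Multiplying each by its prior: 1/10 · 1/49 = 1/490, 1/5 · 4/49 = 4/245, 3/20 · 9/49 = 27/980, 1/5 · 16/49 = 16/245, 1/5 · 25/49 = 5/49, 3/20 · 36/49 = 27/245; summing to 317/980.
By Bayes' rule, P(r = 5 | data) = (5/49) / (317/980) = 100/317.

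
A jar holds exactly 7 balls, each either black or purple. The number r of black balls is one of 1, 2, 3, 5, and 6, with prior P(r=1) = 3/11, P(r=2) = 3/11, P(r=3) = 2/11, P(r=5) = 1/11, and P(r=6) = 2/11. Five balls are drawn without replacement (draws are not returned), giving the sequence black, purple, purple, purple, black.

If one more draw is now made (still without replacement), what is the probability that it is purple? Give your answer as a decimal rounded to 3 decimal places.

Under each hypothesis, the probability of the observed sequence is: P(data | r = 1) = (1/7)(6/6)(5/5)(4/4)(0/3) = 0; P(data | r = 2) = (2/7)(5/6)(4/5)(3/4)(1/3) = 1/21; P(data | r = 3) = (3/7)(4/6)(3/5)(2/4)(2/3) = 2/35; P(data | r = 5) = (5/7)(2/6)(1/5)(0/4) = 0; P(data | r = 6) = (6/7)(1/6)(0/5) = 0.
The prior-weighted likelihoods are 3/11 · 0 = 0, 3/11 · 1/21 = 1/77, 2/11 · 2/35 = 4/385, 1/11 · 0 = 0, 2/11 · 0 = 0; summing to 9/385.
Dividing through by the total gives posterior P(r = 1 | data) = 0, P(r = 2 | data) = 5/9, P(r = 3 | data) = 4/9, P(r = 5 | data) = 0, P(r = 6 | data) = 0.
So P(purple next | data) = Σ P(purple next | H) P(H | data) = (1)(5/9) + (1/2)(4/9) = 7/9.

0.778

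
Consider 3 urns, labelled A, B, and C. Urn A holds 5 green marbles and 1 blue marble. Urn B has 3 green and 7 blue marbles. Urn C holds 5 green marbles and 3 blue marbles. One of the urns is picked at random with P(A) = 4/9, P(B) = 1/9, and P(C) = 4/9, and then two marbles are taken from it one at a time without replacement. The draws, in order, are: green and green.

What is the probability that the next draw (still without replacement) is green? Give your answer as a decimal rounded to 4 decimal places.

Compute the likelihood of the observed sequence for each case: P(data | urn A) = (5/6)(4/5) = 2/3; P(data | urn B) = (3/10)(2/9) = 1/15; P(data | urn C) = (5/8)(4/7) = 5/14.
Weighting by the prior gives 4/9 · 2/3 = 8/27, 1/9 · 1/15 = 1/135, 4/9 · 5/14 = 10/63; these sum to 437/945.
Dividing through by the total gives posterior P(urn A | data) = 0.64073, P(urn B | data) = 0.016018, P(urn C | data) = 0.34325.
The predictive probability is P(green next | data) = (3/4)(0.64073) + (1/8)(0.016018) + (1/2)(0.34325) = 0.65418.

0.6542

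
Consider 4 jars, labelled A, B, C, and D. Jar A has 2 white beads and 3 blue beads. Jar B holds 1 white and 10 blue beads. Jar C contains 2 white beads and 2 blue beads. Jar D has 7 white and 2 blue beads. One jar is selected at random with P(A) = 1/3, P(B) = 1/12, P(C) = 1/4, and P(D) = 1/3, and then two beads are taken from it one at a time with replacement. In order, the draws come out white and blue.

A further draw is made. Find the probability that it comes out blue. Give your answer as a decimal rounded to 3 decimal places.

0.475

For each hypothesis, P(data | H) works out to: P(data | jar A) = (2/5)(3/5) = 0.24; P(data | jar B) = (1/11)(10/11) = 0.082645; P(data | jar C) = (2/4)(2/4) = 0.25; P(data | jar D) = (7/9)(2/9) = 0.17284.
Weighting by the prior gives 1/3 · 0.24 = 0.08, 1/12 · 0.082645 = 0.0068871, 1/4 · 0.25 = 0.0625, 1/3 · 0.17284 = 0.057613; with total 0.207.
The posterior is then P(jar A | data) = 0.38647, P(jar B | data) = 0.033271, P(jar C | data) = 0.30193, P(jar D | data) = 0.27832.
So P(blue next | data) = Σ P(blue next | H) P(H | data) = (3/5)(0.38647) + (10/11)(0.033271) + (1/2)(0.30193) + (2/9)(0.27832) = 0.47495.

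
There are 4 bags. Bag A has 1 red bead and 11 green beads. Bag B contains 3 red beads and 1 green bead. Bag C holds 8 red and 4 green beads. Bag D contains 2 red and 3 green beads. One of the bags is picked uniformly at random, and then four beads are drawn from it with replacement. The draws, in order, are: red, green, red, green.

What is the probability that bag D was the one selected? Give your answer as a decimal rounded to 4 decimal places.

0.3893

Compute the likelihood of the observed sequence for each case: P(data | bag A) = (1/12)(11/12)(1/12)(11/12) = 0.0058353; P(data | bag B) = (3/4)(1/4)(3/4)(1/4) = 0.035156; P(data | bag C) = (8/12)(4/12)(8/12)(4/12) = 0.049383; P(data | bag D) = (2/5)(3/5)(2/5)(3/5) = 0.0576.
Multiplying each by its prior: 1/4 · 0.0058353 = 0.0014588, 1/4 · 0.035156 = 0.0087891, 1/4 · 0.049383 = 0.012346, 1/4 · 0.0576 = 0.0144; with total 0.036994.
Therefore the posterior P(bag D | data) = (0.0144) / (0.036994) = 0.38926.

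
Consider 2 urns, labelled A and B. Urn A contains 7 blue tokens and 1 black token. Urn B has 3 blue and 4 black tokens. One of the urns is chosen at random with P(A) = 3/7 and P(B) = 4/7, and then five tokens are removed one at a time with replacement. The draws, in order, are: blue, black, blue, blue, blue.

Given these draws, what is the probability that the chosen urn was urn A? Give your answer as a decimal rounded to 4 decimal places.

0.7403

For each hypothesis, P(data | H) works out to: P(data | urn A) = (7/8)(1/8)(7/8)(7/8)(7/8) = 0.073273; P(data | urn B) = (3/7)(4/7)(3/7)(3/7)(3/7) = 0.019278.
Weighting by the prior gives 3/7 · 0.073273 = 0.031403, 4/7 · 0.019278 = 0.011016; with total 0.042418.
So P(urn A | data) = (0.031403) / (0.042418) = 0.74031.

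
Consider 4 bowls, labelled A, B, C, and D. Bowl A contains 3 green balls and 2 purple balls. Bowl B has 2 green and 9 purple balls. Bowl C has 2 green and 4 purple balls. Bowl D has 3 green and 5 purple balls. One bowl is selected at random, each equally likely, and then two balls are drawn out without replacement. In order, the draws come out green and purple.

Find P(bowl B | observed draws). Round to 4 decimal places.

Under each hypothesis, the probability of the observed sequence is: P(data | bowl A) = (3/5)(2/4) = 0.3; P(data | bowl B) = (2/11)(9/10) = 0.16364; P(data | bowl C) = (2/6)(4/5) = 0.26667; P(data | bowl D) = (3/8)(5/7) = 0.26786.
Multiplying each by its prior: 1/4 · 0.3 = 0.075, 1/4 · 0.16364 = 0.040909, 1/4 · 0.26667 = 0.066667, 1/4 · 0.26786 = 0.066964; these sum to 0.24954.
By Bayes' rule, P(bowl B | data) = (0.040909) / (0.24954) = 0.16394.

0.1639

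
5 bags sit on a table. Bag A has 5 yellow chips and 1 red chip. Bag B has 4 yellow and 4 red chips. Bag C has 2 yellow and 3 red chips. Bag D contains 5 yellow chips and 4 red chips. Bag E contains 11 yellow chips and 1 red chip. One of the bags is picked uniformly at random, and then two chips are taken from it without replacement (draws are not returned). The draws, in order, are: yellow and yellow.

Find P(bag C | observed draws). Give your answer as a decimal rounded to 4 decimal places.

0.0478

The likelihood of the observed sequence under each hypothesis: P(data | bag A) = (5/6)(4/5) = 0.66667; P(data | bag B) = (4/8)(3/7) = 0.21429; P(data | bag C) = (2/5)(1/4) = 0.1; P(data | bag D) = (5/9)(4/8) = 0.27778; P(data | bag E) = (11/12)(10/11) = 0.83333.
Weighting by the prior gives 1/5 · 0.66667 = 0.13333, 1/5 · 0.21429 = 0.042857, 1/5 · 0.1 = 0.02, 1/5 · 0.27778 = 0.055556, 1/5 · 0.83333 = 0.16667; these sum to 0.41841.
So P(bag C | data) = (0.02) / (0.41841) = 0.0478.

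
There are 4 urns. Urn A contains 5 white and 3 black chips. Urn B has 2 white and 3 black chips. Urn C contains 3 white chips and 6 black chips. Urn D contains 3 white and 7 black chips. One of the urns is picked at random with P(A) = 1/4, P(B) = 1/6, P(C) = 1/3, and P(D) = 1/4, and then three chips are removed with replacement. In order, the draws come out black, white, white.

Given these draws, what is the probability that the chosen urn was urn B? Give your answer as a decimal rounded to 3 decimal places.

0.172

Under each hypothesis, the probability of the observed sequence is: P(data | urn A) = (3/8)(5/8)(5/8) = 0.14648; P(data | urn B) = (3/5)(2/5)(2/5) = 0.096; P(data | urn C) = (6/9)(3/9)(3/9) = 0.074074; P(data | urn D) = (7/10)(3/10)(3/10) = 0.063.
Multiplying each by its prior: 1/4 · 0.14648 = 0.036621, 1/6 · 0.096 = 0.016, 1/3 · 0.074074 = 0.024691, 1/4 · 0.063 = 0.01575; these sum to 0.093062.
Hence P(urn B | data) = (0.016) / (0.093062) = 0.17193.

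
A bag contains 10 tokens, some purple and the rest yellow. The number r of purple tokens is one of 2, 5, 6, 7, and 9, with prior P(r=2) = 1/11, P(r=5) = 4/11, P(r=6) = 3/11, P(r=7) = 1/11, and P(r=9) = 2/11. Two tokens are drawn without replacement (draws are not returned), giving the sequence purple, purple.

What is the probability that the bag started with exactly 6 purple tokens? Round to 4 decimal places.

Under each hypothesis, the probability of the observed sequence is: P(data | r = 2) = (2/10)(1/9) = 1/45; P(data | r = 5) = (5/10)(4/9) = 2/9; P(data | r = 6) = (6/10)(5/9) = 1/3; P(data | r = 7) = (7/10)(6/9) = 7/15; P(data | r = 9) = (9/10)(8/9) = 4/5.
The prior-weighted likelihoods are 1/11 · 1/45 = 1/495, 4/11 · 2/9 = 8/99, 3/11 · 1/3 = 1/11, 1/11 · 7/15 = 7/165, 2/11 · 4/5 = 8/55; these sum to 179/495.
Hence P(r = 6 | data) = (1/11) / (179/495) = 45/179.

0.2514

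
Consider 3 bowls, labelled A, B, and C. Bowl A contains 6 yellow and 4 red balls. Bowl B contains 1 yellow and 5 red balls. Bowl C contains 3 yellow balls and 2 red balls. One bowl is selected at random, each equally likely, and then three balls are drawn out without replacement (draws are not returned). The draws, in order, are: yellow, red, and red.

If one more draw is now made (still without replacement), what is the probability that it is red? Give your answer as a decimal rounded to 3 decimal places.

0.532

Under each hypothesis, the probability of the observed sequence is: P(data | bowl A) = (6/10)(4/9)(3/8) = 1/10; P(data | bowl B) = (1/6)(5/5)(4/4) = 1/6; P(data | bowl C) = (3/5)(2/4)(1/3) = 1/10.
The prior-weighted likelihoods are 1/3 · 1/10 = 1/30, 1/3 · 1/6 = 1/18, 1/3 · 1/10 = 1/30; summing to 11/90.
Normalising, the posterior is P(bowl A | data) = 3/11, P(bowl B | data) = 5/11, P(bowl C | data) = 3/11.
Averaging over the posterior, P(red next | data) = (2/7)(3/11) + (1)(5/11) + (0)(3/11) = 41/77.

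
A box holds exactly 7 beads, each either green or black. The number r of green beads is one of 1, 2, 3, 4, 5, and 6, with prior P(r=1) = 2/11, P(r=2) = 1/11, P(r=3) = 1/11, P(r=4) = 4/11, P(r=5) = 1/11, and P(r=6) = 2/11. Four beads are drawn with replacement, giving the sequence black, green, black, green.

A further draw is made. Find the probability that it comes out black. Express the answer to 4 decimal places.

0.4710

The likelihood of the observed sequence under each hypothesis: P(data | r = 1) = (6/7)(1/7)(6/7)(1/7) = 0.014994; P(data | r = 2) = (5/7)(2/7)(5/7)(2/7) = 0.041649; P(data | r = 3) = (4/7)(3/7)(4/7)(3/7) = 0.059975; P(data | r = 4) = (3/7)(4/7)(3/7)(4/7) = 0.059975; P(data | r = 5) = (2/7)(5/7)(2/7)(5/7) = 0.041649; P(data | r = 6) = (1/7)(6/7)(1/7)(6/7) = 0.014994.
Weighting by the prior gives 2/11 · 0.014994 = 0.0027261, 1/11 · 0.041649 = 0.0037863, 1/11 · 0.059975 = 0.0054523, 4/11 · 0.059975 = 0.021809, 1/11 · 0.041649 = 0.0037863, 2/11 · 0.014994 = 0.0027261; these sum to 0.040286.
The posterior is then P(r = 1 | data) = 0.067669, P(r = 2 | data) = 0.093985, P(r = 3 | data) = 0.13534, P(r = 4 | data) = 0.54135, P(r = 5 | data) = 0.093985, P(r = 6 | data) = 0.067669.
Averaging over the posterior, P(black next | data) = (6/7)(0.067669) + (5/7)(0.093985) + (4/7)(0.13534) + (3/7)(0.54135) + (2/7)(0.093985) + (1/7)(0.067669) = 0.471.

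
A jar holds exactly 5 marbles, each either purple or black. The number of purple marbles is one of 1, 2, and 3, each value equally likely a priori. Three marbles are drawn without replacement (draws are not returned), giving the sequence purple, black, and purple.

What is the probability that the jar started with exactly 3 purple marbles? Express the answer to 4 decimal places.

The likelihood of the observed sequence under each hypothesis: P(data | r = 1) = (1/5)(4/4)(0/3) = 0; P(data | r = 2) = (2/5)(3/4)(1/3) = 1/10; P(data | r = 3) = (3/5)(2/4)(2/3) = 1/5.
Weighting by the prior gives 1/3 · 0 = 0, 1/3 · 1/10 = 1/30, 1/3 · 1/5 = 1/15; with total 1/10.
Hence P(r = 3 | data) = (1/15) / (1/10) = 2/3.

0.6667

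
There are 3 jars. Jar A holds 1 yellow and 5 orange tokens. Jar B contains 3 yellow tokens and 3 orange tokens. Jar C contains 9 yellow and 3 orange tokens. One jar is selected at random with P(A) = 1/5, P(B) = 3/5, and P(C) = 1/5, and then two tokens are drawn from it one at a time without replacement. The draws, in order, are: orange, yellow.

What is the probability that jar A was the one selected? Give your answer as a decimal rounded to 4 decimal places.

0.1311

Under each hypothesis, the probability of the observed sequence is: P(data | jar A) = (5/6)(1/5) = 0.16667; P(data | jar B) = (3/6)(3/5) = 0.3; P(data | jar C) = (3/12)(9/11) = 0.20455.
The prior-weighted likelihoods are 1/5 · 0.16667 = 0.033333, 3/5 · 0.3 = 0.18, 1/5 · 0.20455 = 0.040909; with total 0.25424.
So P(jar A | data) = (0.033333) / (0.25424) = 0.13111.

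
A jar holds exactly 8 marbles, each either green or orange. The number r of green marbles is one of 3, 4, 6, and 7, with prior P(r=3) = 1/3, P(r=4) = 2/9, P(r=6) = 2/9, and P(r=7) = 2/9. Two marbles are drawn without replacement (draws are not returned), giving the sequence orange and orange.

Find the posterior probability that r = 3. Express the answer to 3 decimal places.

0.682

The likelihood of the observed sequence under each hypothesis: P(data | r = 3) = (5/8)(4/7) = 5/14; P(data | r = 4) = (4/8)(3/7) = 3/14; P(data | r = 6) = (2/8)(1/7) = 1/28; P(data | r = 7) = (1/8)(0/7) = 0.
Weighting by the prior gives 1/3 · 5/14 = 5/42, 2/9 · 3/14 = 1/21, 2/9 · 1/28 = 1/126, 2/9 · 0 = 0; these sum to 11/63.
By Bayes' rule, P(r = 3 | data) = (5/42) / (11/63) = 15/22.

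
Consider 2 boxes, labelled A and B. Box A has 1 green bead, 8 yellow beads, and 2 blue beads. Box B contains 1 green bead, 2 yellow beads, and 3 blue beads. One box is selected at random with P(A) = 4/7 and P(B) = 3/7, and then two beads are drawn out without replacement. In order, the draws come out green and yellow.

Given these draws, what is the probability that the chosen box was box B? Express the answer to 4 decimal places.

The likelihood of the observed sequence under each hypothesis: P(data | box A) = (1/11)(8/10) = 4/55; P(data | box B) = (1/6)(2/5) = 1/15.
Weighting by the prior gives 4/7 · 4/55 = 16/385, 3/7 · 1/15 = 1/35; with total 27/385.
Hence P(box B | data) = (1/35) / (27/385) = 11/27.

0.4074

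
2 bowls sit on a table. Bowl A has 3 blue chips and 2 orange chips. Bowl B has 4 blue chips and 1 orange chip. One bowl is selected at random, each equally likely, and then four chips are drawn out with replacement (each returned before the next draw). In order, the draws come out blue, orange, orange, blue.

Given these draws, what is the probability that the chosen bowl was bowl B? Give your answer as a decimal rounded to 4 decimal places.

Compute the likelihood of the observed sequence for each case: P(data | bowl A) = (3/5)(2/5)(2/5)(3/5) = 36/625; P(data | bowl B) = (4/5)(1/5)(1/5)(4/5) = 16/625.
The prior-weighted likelihoods are 1/2 · 36/625 = 18/625, 1/2 · 16/625 = 8/625; with total 26/625.
So P(bowl B | data) = (8/625) / (26/625) = 4/13.

0.3077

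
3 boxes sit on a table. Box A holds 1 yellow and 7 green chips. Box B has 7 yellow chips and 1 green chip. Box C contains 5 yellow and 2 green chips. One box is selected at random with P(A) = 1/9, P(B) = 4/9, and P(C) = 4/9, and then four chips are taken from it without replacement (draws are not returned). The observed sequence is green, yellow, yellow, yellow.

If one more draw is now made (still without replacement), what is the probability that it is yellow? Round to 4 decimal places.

Compute the likelihood of the observed sequence for each case: P(data | box A) = (7/8)(1/7)(0/6) = 0; P(data | box B) = (1/8)(7/7)(6/6)(5/5) = 1/8; P(data | box C) = (2/7)(5/6)(4/5)(3/4) = 1/7.
The prior-weighted likelihoods are 1/9 · 0 = 0, 4/9 · 1/8 = 1/18, 4/9 · 1/7 = 4/63; these sum to 5/42.
Dividing through by the total gives posterior P(box A | data) = 0, P(box B | data) = 7/15, P(box C | data) = 8/15.
So P(yellow next | data) = Σ P(yellow next | H) P(H | data) = (1)(7/15) + (2/3)(8/15) = 37/45.

0.8222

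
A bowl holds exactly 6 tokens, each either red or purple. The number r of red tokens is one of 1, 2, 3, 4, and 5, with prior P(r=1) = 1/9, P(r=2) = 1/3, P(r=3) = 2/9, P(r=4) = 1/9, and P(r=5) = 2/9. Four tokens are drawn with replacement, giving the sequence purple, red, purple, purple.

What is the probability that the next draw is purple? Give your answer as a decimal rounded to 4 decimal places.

Under each hypothesis, the probability of the observed sequence is: P(data | r = 1) = (5/6)(1/6)(5/6)(5/6) = 0.096451; P(data | r = 2) = (4/6)(2/6)(4/6)(4/6) = 0.098765; P(data | r = 3) = (3/6)(3/6)(3/6)(3/6) = 0.0625; P(data | r = 4) = (2/6)(4/6)(2/6)(2/6) = 0.024691; P(data | r = 5) = (1/6)(5/6)(1/6)(1/6) = 0.003858.
Multiplying each by its prior: 1/9 · 0.096451 = 0.010717, 1/3 · 0.098765 = 0.032922, 2/9 · 0.0625 = 0.013889, 1/9 · 0.024691 = 0.0027435, 2/9 · 0.003858 = 0.00085734; with total 0.061128.
Dividing through by the total gives posterior P(r = 1 | data) = 0.17532, P(r = 2 | data) = 0.53857, P(r = 3 | data) = 0.22721, P(r = 4 | data) = 0.044881, P(r = 5 | data) = 0.014025.
The predictive probability is P(purple next | data) = (5/6)(0.17532) + (2/3)(0.53857) + (1/2)(0.22721) + (1/3)(0.044881) + (1/6)(0.014025) = 0.63604.

0.6360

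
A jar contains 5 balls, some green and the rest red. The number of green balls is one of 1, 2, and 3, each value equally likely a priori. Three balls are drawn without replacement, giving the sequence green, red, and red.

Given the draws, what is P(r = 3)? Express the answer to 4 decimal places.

0.2000

Compute the likelihood of the observed sequence for each case: P(data | r = 1) = (1/5)(4/4)(3/3) = 1/5; P(data | r = 2) = (2/5)(3/4)(2/3) = 1/5; P(data | r = 3) = (3/5)(2/4)(1/3) = 1/10.
Weighting by the prior gives 1/3 · 1/5 = 1/15, 1/3 · 1/5 = 1/15, 1/3 · 1/10 = 1/30; summing to 1/6.
Hence P(r = 3 | data) = (1/30) / (1/6) = 1/5.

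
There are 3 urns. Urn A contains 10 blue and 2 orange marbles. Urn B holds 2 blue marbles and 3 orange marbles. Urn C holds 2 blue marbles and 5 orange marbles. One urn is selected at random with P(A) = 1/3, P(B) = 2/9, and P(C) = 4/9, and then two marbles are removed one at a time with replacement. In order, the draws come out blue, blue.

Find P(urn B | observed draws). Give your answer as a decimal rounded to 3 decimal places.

0.117

Under each hypothesis, the probability of the observed sequence is: P(data | urn A) = (10/12)(10/12) = 0.69444; P(data | urn B) = (2/5)(2/5) = 0.16; P(data | urn C) = (2/7)(2/7) = 0.081633.
Weighting by the prior gives 1/3 · 0.69444 = 0.23148, 2/9 · 0.16 = 0.035556, 4/9 · 0.081633 = 0.036281; summing to 0.30332.
Hence P(urn B | data) = (0.035556) / (0.30332) = 0.11722.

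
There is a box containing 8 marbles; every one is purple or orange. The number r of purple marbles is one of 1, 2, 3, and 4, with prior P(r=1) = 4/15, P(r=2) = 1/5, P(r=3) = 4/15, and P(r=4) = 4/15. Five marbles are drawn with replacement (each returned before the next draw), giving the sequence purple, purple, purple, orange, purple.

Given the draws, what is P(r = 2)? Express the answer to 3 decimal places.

Compute the likelihood of the observed sequence for each case: P(data | r = 1) = (1/8)(1/8)(1/8)(7/8)(1/8) = 0.00021362; P(data | r = 2) = (2/8)(2/8)(2/8)(6/8)(2/8) = 0.0029297; P(data | r = 3) = (3/8)(3/8)(3/8)(5/8)(3/8) = 0.01236; P(data | r = 4) = (4/8)(4/8)(4/8)(4/8)(4/8) = 0.03125.
Weighting by the prior gives 4/15 · 0.00021362 = 5.6966e-05, 1/5 · 0.0029297 = 0.00058594, 4/15 · 0.01236 = 0.0032959, 4/15 · 0.03125 = 0.0083333; these sum to 0.012272.
So P(r = 2 | data) = (0.00058594) / (0.012272) = 0.047745.

0.048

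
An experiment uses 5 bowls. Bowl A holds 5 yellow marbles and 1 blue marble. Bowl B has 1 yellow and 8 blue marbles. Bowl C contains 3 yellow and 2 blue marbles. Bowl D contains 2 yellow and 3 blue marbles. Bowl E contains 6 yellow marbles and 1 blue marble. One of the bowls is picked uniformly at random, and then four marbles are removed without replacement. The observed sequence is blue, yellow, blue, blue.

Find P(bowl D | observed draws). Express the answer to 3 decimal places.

0.474

For each hypothesis, P(data | H) works out to: P(data | bowl A) = (1/6)(5/5)(0/4) = 0; P(data | bowl B) = (8/9)(1/8)(7/7)(6/6) = 1/9; P(data | bowl C) = (2/5)(3/4)(1/3)(0/2) = 0; P(data | bowl D) = (3/5)(2/4)(2/3)(1/2) = 1/10; P(data | bowl E) = (1/7)(6/6)(0/5) = 0.
The prior-weighted likelihoods are 1/5 · 0 = 0, 1/5 · 1/9 = 1/45, 1/5 · 0 = 0, 1/5 · 1/10 = 1/50, 1/5 · 0 = 0; summing to 19/450.
So P(bowl D | data) = (1/50) / (19/450) = 9/19.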